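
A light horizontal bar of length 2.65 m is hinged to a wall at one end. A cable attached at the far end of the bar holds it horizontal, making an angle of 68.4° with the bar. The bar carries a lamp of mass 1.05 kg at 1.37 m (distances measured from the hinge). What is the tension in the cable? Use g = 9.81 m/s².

T ≈ 5.73 N

Choose the hinge as the axis so the unknown hinge reaction has zero arm there.
Lamp: 1.05 × 9.81 = 10.3 N down at 1.37 m → arm 1.37 m, τ = 10.3 × 1.37 = 14.11 N·m clockwise.
Total clockwise load moment = 14.11 N·m.
The cable tension T acts at 2.65 m; only its component perpendicular to the bar, T sinθ, produces torque. sin 68.4° = 0.9298.
Balancing moments: T × 2.65 × 0.9298 = 14.11, giving T = 14.11 / 2.464 = 5.73 N.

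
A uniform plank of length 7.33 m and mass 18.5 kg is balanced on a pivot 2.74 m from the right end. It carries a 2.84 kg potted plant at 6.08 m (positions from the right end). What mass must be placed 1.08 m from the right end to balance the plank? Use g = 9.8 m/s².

m ≈ 16 kg

Choose the pivot (at 2.74 m from the right end) as the axis so the support reaction has zero arm there.
Beam weight: 18.5 × 9.8 = 181.3 N down at 3.665 m → arm 0.925 m, τ = 181.3 × 0.925 = 167.7 N·m counterclockwise.
Potted plant: 2.84 × 9.8 = 27.83 N down at 6.08 m → arm 3.34 m, τ = 27.83 × 3.34 = 92.95 N·m counterclockwise.
Net moment of known loads = 260.6 N·m counterclockwise.
An unknown mass m at 1.08 m has arm 1.66 m; its moment is m·g·1.66 clockwise.
For rotational equilibrium, m × 9.8 × 1.66 = 260.6, so m = 260.6 / (9.8 × 1.66) = 16 kg.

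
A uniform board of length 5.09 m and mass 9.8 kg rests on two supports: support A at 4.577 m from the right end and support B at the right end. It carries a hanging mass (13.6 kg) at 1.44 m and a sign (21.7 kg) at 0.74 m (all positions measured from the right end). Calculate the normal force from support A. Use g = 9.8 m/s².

R_A ≈ 130 N

Taking torques about support B:
Beam weight: 9.8 × 9.8 = 96.04 N down at 2.545 m → arm 2.545 m, τ = 96.04 × 2.545 = 244.4 N·m counterclockwise.
Hanging mass: 13.6 × 9.8 = 133.3 N down at 1.44 m → arm 1.44 m, τ = 133.3 × 1.44 = 192 N·m counterclockwise.
Sign: 21.7 × 9.8 = 212.7 N down at 0.74 m → arm 0.74 m, τ = 212.7 × 0.74 = 157.4 N·m counterclockwise.
Net load moment about support B = 593.8 N·m counterclockwise.
Reaction R at support A is upward at 4.577 m, arm 4.577 m → moment R × 4.577 clockwise.
Setting net torque to zero: R × 4.577 = 593.8 → R = 130 N.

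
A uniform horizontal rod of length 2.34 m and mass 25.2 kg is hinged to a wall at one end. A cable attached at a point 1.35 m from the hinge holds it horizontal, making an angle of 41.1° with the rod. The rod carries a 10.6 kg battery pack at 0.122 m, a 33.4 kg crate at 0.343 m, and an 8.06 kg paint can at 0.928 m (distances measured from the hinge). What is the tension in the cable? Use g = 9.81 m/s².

Sum moments about the hinge (the unknown hinge reaction has zero arm there).
Beam weight: 25.2 × 9.81 = 247.2 N down at 1.17 m → arm 1.17 m, τ = 247.2 × 1.17 = 289.2 N·m clockwise.
Battery pack: 10.6 × 9.81 = 104 N down at 0.122 m → arm 0.122 m, τ = 104 × 0.122 = 12.69 N·m clockwise.
Crate: 33.4 × 9.81 = 327.7 N down at 0.343 m → arm 0.343 m, τ = 327.7 × 0.343 = 112.4 N·m clockwise.
Paint can: 8.06 × 9.81 = 79.07 N down at 0.928 m → arm 0.928 m, τ = 79.07 × 0.928 = 73.38 N·m clockwise.
Total clockwise load moment = 487.7 N·m.
The cable tension T acts at 1.35 m; only its component perpendicular to the rod, T sinθ, produces torque. sin 41.1° = 0.6574.
Balancing moments: T × 1.35 × 0.6574 = 487.7, giving T = 487.7 / 0.8875 = 550 N.

T ≈ 550 N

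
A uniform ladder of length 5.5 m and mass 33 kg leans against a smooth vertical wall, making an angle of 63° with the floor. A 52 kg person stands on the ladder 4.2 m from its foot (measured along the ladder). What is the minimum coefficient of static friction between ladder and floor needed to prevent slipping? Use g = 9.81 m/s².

About the foot of the ladder:
Ladder weight 33×9.81 = 323.7 N acts at 2.75 m along the ladder; its horizontal arm is 2.75·cos63° = 1.248 m → τ = 404 N·m clockwise.
Person: 52×9.81 = 510.1 N at 4.2 m → arm 1.907 m → τ = 972.8 N·m clockwise.
Wall normal N acts horizontally at the top; its moment arm is the height L sinθ = 5.5·sin63° = 4.901 m, counterclockwise.
Balancing moments: N × 4.901 = 1377, giving N = 281 N.
ΣFx = 0 ⇒ f = N_wall = 281 N. ΣFy = 0 ⇒ N_floor = 833.8 N.
μ_min = f / N_floor = 281 / 833.8 = 0.337.

μ_min ≈ 0.337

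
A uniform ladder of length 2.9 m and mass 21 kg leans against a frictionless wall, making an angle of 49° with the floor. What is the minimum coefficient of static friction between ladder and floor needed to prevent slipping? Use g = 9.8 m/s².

Take moments about the foot of the ladder.
Ladder weight 21×9.8 = 205.8 N acts at 1.45 m along the ladder; its horizontal arm is 1.45·cos49° = 0.9513 m → τ = 195.8 N·m clockwise.
Wall normal N acts horizontally at the top; its moment arm is the height L sinθ = 2.9·sin49° = 2.189 m, counterclockwise.
Balancing moments: N × 2.189 = 195.8, giving N = 89.45 N.
ΣFx = 0 ⇒ f = N_wall = 89.45 N. ΣFy = 0 ⇒ N_floor = 205.8 N.
μ_min = f / N_floor = 89.45 / 205.8 = 0.435.

μ_min ≈ 0.435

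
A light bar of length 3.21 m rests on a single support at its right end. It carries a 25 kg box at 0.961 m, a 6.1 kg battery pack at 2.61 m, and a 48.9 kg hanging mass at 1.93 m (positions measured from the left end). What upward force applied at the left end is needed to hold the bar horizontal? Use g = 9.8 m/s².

Taking torques about the right end:
Box: 25 × 9.8 = 245 N down at 0.961 m → arm 2.249 m, τ = 245 × 2.249 = 551 N·m counterclockwise.
Battery pack: 6.1 × 9.8 = 59.78 N down at 2.61 m → arm 0.6 m, τ = 59.78 × 0.6 = 35.87 N·m counterclockwise.
Hanging mass: 48.9 × 9.8 = 479.2 N down at 1.93 m → arm 1.28 m, τ = 479.2 × 1.28 = 613.4 N·m counterclockwise.
Net moment of the loads = 1200 N·m counterclockwise.
The upward force F acts at the left end, arm 3.21 m, giving F × 3.21 clockwise.
Balancing moments: F × 3.21 = 1200, giving F = 1200 / 3.21 = 374 N.

F ≈ 374 N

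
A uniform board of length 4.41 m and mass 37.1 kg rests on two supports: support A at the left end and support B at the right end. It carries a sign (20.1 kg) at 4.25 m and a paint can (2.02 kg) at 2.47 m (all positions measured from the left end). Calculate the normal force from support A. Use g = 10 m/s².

R_A ≈ 202 N

Taking torques about support B:
Beam weight: 37.1 × 10 = 371 N down at 2.205 m → arm 2.205 m, τ = 371 × 2.205 = 818.1 N·m counterclockwise.
Sign: 20.1 × 10 = 201 N down at 4.25 m → arm 0.16 m, τ = 201 × 0.16 = 32.16 N·m counterclockwise.
Paint can: 2.02 × 10 = 20.2 N down at 2.47 m → arm 1.94 m, τ = 20.2 × 1.94 = 39.19 N·m counterclockwise.
Net load moment about support B = 889.5 N·m counterclockwise.
Reaction R at support A is upward at 0 m, arm 4.41 m → moment R × 4.41 clockwise.
Setting net torque to zero: R × 4.41 = 889.5 → R = 202 N.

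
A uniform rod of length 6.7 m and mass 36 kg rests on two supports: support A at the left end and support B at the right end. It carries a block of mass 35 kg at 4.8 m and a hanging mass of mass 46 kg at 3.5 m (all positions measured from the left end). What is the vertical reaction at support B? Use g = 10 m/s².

About support A:
Beam weight: 36 × 10 = 360 N down at 3.35 m → arm 3.35 m, τ = 360 × 3.35 = 1206 N·m clockwise.
Block: 35 × 10 = 350 N down at 4.8 m → arm 4.8 m, τ = 350 × 4.8 = 1680 N·m clockwise.
Hanging mass: 46 × 10 = 460 N down at 3.5 m → arm 3.5 m, τ = 460 × 3.5 = 1610 N·m clockwise.
Net load moment about support A = 4496 N·m clockwise.
Reaction R at support B is upward at 6.7 m, arm 6.7 m → moment R × 6.7 counterclockwise.
For rotational equilibrium, R × 6.7 = 4496, so R = 671 N.

R_B ≈ 671 N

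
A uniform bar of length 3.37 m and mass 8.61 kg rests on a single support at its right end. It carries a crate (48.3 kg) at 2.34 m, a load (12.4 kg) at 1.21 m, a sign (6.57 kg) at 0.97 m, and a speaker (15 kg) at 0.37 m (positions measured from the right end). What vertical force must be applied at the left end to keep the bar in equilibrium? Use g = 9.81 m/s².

About the right end:
Beam weight: 8.61 × 9.81 = 84.46 N down at 1.685 m → arm 1.685 m, τ = 84.46 × 1.685 = 142.3 N·m counterclockwise.
Crate: 48.3 × 9.81 = 473.8 N down at 2.34 m → arm 2.34 m, τ = 473.8 × 2.34 = 1109 N·m counterclockwise.
Load: 12.4 × 9.81 = 121.6 N down at 1.21 m → arm 1.21 m, τ = 121.6 × 1.21 = 147.1 N·m counterclockwise.
Sign: 6.57 × 9.81 = 64.45 N down at 0.97 m → arm 0.97 m, τ = 64.45 × 0.97 = 62.52 N·m counterclockwise.
Speaker: 15 × 9.81 = 147.2 N down at 0.37 m → arm 0.37 m, τ = 147.2 × 0.37 = 54.46 N·m counterclockwise.
Net moment of the loads = 1515 N·m counterclockwise.
The upward force F acts at the left end, arm 3.37 m, giving F × 3.37 clockwise.
For rotational equilibrium, F × 3.37 = 1515, so F = 1515 / 3.37 = 450 N.

F ≈ 450 N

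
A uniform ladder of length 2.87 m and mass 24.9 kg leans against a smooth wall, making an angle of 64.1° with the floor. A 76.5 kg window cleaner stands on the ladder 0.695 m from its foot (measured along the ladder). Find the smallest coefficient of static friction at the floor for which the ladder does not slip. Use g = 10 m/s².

μ_min ≈ 0.148

Choose the foot of the ladder as the axis so the floor normal and friction both act there and drop out.
Ladder weight 24.9×10 = 249 N acts at 1.435 m along the ladder; its horizontal arm is 1.435·cos64.1° = 0.6268 m → τ = 156.1 N·m clockwise.
Window cleaner: 76.5×10 = 765 N at 0.695 m → arm 0.3036 m → τ = 232.3 N·m clockwise.
Wall normal N acts horizontally at the top; its moment arm is the height L sinθ = 2.87·sin64.1° = 2.582 m, counterclockwise.
For rotational equilibrium, N × 2.582 = 388.4, so N = 150.4 N.
ΣFx = 0 ⇒ f = N_wall = 150.4 N. ΣFy = 0 ⇒ N_floor = 1014 N.
μ_min = f / N_floor = 150.4 / 1014 = 0.148.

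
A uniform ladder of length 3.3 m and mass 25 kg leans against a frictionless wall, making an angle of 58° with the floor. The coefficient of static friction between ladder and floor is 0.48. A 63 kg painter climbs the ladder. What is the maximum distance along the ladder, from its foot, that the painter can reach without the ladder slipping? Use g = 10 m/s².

d ≈ 2.89 m

Choose the foot of the ladder as the axis so the floor normal and friction both act there and drop out.
Ladder weight 25×10 = 250 N acts at 1.65 m along the ladder; its horizontal arm is 1.65·cos58° = 0.8744 m → τ = 218.6 N·m clockwise.
Painter weight 63×10 = 630 N at distance d → arm d·cos58° → τ = 630·d·0.5299 clockwise.
Wall normal N at the top has arm L sinθ = 2.799 m counterclockwise, so Στ = 0 gives N·2.799 = 218.6 + 333.8·d.
ΣFy = 0 ⇒ N_floor = 880 N, so the maximum friction is μ_s·N_floor = 0.48×880 = 422.4 N. ΣFx = 0 ⇒ N_wall = f, so at the slipping point N = 422.4 N.
Substituting: 422.4×2.799 = 218.6 + 333.8·d ⇒ d = (1182 − 218.6) / 333.8 = 2.89 m.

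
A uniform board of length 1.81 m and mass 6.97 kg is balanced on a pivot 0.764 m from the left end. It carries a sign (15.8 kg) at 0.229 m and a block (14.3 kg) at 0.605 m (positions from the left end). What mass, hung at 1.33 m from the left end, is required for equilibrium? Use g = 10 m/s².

m ≈ 17.2 kg

Taking torques about the pivot (at 0.764 m from the left end):
Beam weight: 6.97 × 10 = 69.7 N down at 0.905 m → arm 0.141 m, τ = 69.7 × 0.141 = 9.828 N·m clockwise.
Sign: 15.8 × 10 = 158 N down at 0.229 m → arm 0.535 m, τ = 158 × 0.535 = 84.53 N·m counterclockwise.
Block: 14.3 × 10 = 143 N down at 0.605 m → arm 0.159 m, τ = 143 × 0.159 = 22.74 N·m counterclockwise.
Net moment of known loads = 97.44 N·m counterclockwise.
An unknown mass m at 1.33 m has arm 0.566 m; its moment is m·g·0.566 clockwise.
Στ = 0 ⇒ m × 10 × 0.566 = 97.44 ⇒ m = 97.44 / (10 × 0.566) = 17.2 kg.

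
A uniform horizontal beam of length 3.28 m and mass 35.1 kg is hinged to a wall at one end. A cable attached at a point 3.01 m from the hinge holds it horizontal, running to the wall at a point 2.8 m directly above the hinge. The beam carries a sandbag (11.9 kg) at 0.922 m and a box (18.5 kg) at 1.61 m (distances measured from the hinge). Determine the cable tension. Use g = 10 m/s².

T ≈ 480 N

Sum moments about the hinge (the unknown hinge reaction has zero arm there).
Beam weight: 35.1 × 10 = 351 N down at 1.64 m → arm 1.64 m, τ = 351 × 1.64 = 575.6 N·m clockwise.
Sandbag: 11.9 × 10 = 119 N down at 0.922 m → arm 0.922 m, τ = 119 × 0.922 = 109.7 N·m clockwise.
Box: 18.5 × 10 = 185 N down at 1.61 m → arm 1.61 m, τ = 185 × 1.61 = 297.9 N·m clockwise.
Total clockwise load moment = 983.2 N·m.
The cable tension T acts at 3.01 m; only its component perpendicular to the beam, T sinθ, produces torque. sinθ = h/√(h²+d²) = 2.8/√(2.8²+3.01²) = 0.6811.
Setting net torque to zero: T × 3.01 × 0.6811 = 983.2 → T = 983.2 / 2.05 = 480 N.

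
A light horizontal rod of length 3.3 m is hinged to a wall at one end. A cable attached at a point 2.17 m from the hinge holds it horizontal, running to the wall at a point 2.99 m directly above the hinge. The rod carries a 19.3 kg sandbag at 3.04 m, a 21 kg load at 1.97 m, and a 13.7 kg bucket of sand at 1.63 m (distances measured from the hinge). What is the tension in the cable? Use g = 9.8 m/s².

T ≈ 683 N

Take moments about the hinge.
Sandbag: 19.3 × 9.8 = 189.1 N down at 3.04 m → arm 3.04 m, τ = 189.1 × 3.04 = 574.9 N·m clockwise.
Load: 21 × 9.8 = 205.8 N down at 1.97 m → arm 1.97 m, τ = 205.8 × 1.97 = 405.4 N·m clockwise.
Bucket of sand: 13.7 × 9.8 = 134.3 N down at 1.63 m → arm 1.63 m, τ = 134.3 × 1.63 = 218.9 N·m clockwise.
Total clockwise load moment = 1199 N·m.
The cable tension T acts at 2.17 m; only its component perpendicular to the rod, T sinθ, produces torque. sinθ = h/√(h²+d²) = 2.99/√(2.99²+2.17²) = 0.8093.
Balancing moments: T × 2.17 × 0.8093 = 1199, giving T = 1199 / 1.756 = 683 N.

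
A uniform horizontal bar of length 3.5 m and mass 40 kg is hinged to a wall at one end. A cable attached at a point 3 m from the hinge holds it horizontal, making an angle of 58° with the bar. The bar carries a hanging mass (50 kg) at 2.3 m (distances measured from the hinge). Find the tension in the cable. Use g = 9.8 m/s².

About the hinge:
Beam weight: 40 × 9.8 = 392 N down at 1.75 m → arm 1.75 m, τ = 392 × 1.75 = 686 N·m clockwise.
Hanging mass: 50 × 9.8 = 490 N down at 2.3 m → arm 2.3 m, τ = 490 × 2.3 = 1127 N·m clockwise.
Total clockwise load moment = 1813 N·m.
The cable tension T acts at 3 m; only its component perpendicular to the bar, T sinθ, produces torque. sin 58° = 0.848.
Setting net torque to zero: T × 3 × 0.848 = 1813 → T = 1813 / 2.544 = 713 N.

T ≈ 713 N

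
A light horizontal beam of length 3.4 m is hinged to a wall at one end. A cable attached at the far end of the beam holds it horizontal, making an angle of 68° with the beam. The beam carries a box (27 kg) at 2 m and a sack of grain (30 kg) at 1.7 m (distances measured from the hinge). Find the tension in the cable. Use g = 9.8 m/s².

T ≈ 326 N

About the hinge:
Box: 27 × 9.8 = 264.6 N down at 2 m → arm 2 m, τ = 264.6 × 2 = 529.2 N·m clockwise.
Sack of grain: 30 × 9.8 = 294 N down at 1.7 m → arm 1.7 m, τ = 294 × 1.7 = 499.8 N·m clockwise.
Total clockwise load moment = 1029 N·m.
The cable tension T acts at 3.4 m; only its component perpendicular to the beam, T sinθ, produces torque. sin 68° = 0.9272.
For rotational equilibrium, T × 3.4 × 0.9272 = 1029, so T = 1029 / 3.152 = 326 N.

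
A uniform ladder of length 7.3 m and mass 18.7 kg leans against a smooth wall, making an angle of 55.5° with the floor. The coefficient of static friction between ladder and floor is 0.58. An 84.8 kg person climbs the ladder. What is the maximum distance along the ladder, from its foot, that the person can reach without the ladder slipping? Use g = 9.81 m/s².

Sum moments about the foot of the ladder (the floor normal and friction both act there and drop out).
Ladder weight 18.7×9.81 = 183.4 N acts at 3.65 m along the ladder; its horizontal arm is 3.65·cos55.5° = 2.067 m → τ = 379.1 N·m clockwise.
Person weight 84.8×9.81 = 831.9 N at distance d → arm d·cos55.5° → τ = 831.9·d·0.5664 clockwise.
Wall normal N at the top has arm L sinθ = 6.016 m counterclockwise, so Στ = 0 gives N·6.016 = 379.1 + 471.2·d.
ΣFy = 0 ⇒ N_floor = 1015 N, so the maximum friction is μ_s·N_floor = 0.58×1015 = 588.7 N. ΣFx = 0 ⇒ N_wall = f, so at the slipping point N = 588.7 N.
Substituting: 588.7×6.016 = 379.1 + 471.2·d ⇒ d = (3542 − 379.1) / 471.2 = 6.71 m.

d ≈ 6.71 m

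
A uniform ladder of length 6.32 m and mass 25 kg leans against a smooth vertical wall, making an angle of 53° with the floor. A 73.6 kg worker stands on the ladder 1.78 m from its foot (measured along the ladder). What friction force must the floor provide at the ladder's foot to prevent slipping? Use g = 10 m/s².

Choose the foot of the ladder as the axis so the floor normal and friction both act there and drop out.
Ladder weight 25×10 = 250 N acts at 3.16 m along the ladder; its horizontal arm is 3.16·cos53° = 1.902 m → τ = 475.5 N·m clockwise.
Worker: 73.6×10 = 736 N at 1.78 m → arm 1.071 m → τ = 788.3 N·m clockwise.
Wall normal N acts horizontally at the top; its moment arm is the height L sinθ = 6.32·sin53° = 5.047 m, counterclockwise.
Balancing moments: N × 5.047 = 1264, giving N = 250 N.
ΣFx = 0: friction at the foot balances the wall's push, so f = N_wall = 250 N.

f ≈ 250 N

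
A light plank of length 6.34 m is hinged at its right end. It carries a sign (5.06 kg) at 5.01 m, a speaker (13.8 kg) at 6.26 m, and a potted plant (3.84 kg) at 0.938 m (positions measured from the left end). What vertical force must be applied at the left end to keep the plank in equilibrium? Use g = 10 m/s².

F ≈ 45.1 N

Taking torques about the right end:
Sign: 5.06 × 10 = 50.6 N down at 5.01 m → arm 1.33 m, τ = 50.6 × 1.33 = 67.3 N·m counterclockwise.
Speaker: 13.8 × 10 = 138 N down at 6.26 m → arm 0.08 m, τ = 138 × 0.08 = 11.04 N·m counterclockwise.
Potted plant: 3.84 × 10 = 38.4 N down at 0.938 m → arm 5.402 m, τ = 38.4 × 5.402 = 207.4 N·m counterclockwise.
Net moment of the loads = 285.7 N·m counterclockwise.
The upward force F acts at the left end, arm 6.34 m, giving F × 6.34 clockwise.
Setting net torque to zero: F × 6.34 = 285.7 → F = 285.7 / 6.34 = 45.1 N.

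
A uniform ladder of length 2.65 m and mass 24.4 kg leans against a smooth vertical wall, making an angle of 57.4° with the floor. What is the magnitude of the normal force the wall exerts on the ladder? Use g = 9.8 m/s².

Choose the foot of the ladder as the axis so the floor normal and friction both act there and drop out.
Ladder weight 24.4×9.8 = 239.1 N acts at 1.325 m along the ladder; its horizontal arm is 1.325·cos57.4° = 0.7139 m → τ = 170.7 N·m clockwise.
Wall normal N acts horizontally at the top; its moment arm is the height L sinθ = 2.65·sin57.4° = 2.232 m, counterclockwise.
For rotational equilibrium, N × 2.232 = 170.7, so N = 76.5 N.

N_wall ≈ 76.5 N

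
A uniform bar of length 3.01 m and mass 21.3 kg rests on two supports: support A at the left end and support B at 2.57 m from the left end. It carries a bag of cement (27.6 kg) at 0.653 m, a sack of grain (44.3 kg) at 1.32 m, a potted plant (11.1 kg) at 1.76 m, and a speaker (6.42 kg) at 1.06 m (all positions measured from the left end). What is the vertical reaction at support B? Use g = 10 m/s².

R_B ≈ 525 N

About support A:
Beam weight: 21.3 × 10 = 213 N down at 1.505 m → arm 1.505 m, τ = 213 × 1.505 = 320.6 N·m clockwise.
Bag of cement: 27.6 × 10 = 276 N down at 0.653 m → arm 0.653 m, τ = 276 × 0.653 = 180.2 N·m clockwise.
Sack of grain: 44.3 × 10 = 443 N down at 1.32 m → arm 1.32 m, τ = 443 × 1.32 = 584.8 N·m clockwise.
Potted plant: 11.1 × 10 = 111 N down at 1.76 m → arm 1.76 m, τ = 111 × 1.76 = 195.4 N·m clockwise.
Speaker: 6.42 × 10 = 64.2 N down at 1.06 m → arm 1.06 m, τ = 64.2 × 1.06 = 68.05 N·m clockwise.
Net load moment about support A = 1349 N·m clockwise.
Reaction R at support B is upward at 2.57 m, arm 2.57 m → moment R × 2.57 counterclockwise.
Στ = 0 ⇒ R × 2.57 = 1349 ⇒ R = 525 N.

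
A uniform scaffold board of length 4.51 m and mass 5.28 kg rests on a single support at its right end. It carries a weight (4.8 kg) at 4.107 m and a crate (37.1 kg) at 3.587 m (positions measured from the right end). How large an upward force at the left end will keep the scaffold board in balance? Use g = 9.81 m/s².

F ≈ 358 N

Take moments about the right end.
Beam weight: 5.28 × 9.81 = 51.8 N down at 2.255 m → arm 2.255 m, τ = 51.8 × 2.255 = 116.8 N·m counterclockwise.
Weight: 4.8 × 9.81 = 47.09 N down at 4.107 m → arm 4.107 m, τ = 47.09 × 4.107 = 193.4 N·m counterclockwise.
Crate: 37.1 × 9.81 = 364 N down at 3.587 m → arm 3.587 m, τ = 364 × 3.587 = 1306 N·m counterclockwise.
Net moment of the loads = 1616 N·m counterclockwise.
The upward force F acts at the left end, arm 4.51 m, giving F × 4.51 clockwise.
For rotational equilibrium, F × 4.51 = 1616, so F = 1616 / 4.51 = 358 N.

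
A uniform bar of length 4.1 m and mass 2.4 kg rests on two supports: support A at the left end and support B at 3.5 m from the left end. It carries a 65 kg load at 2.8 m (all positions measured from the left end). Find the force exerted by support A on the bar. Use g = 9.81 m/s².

Choose support B as the axis so its reaction then has zero moment arm.
Beam weight: 2.4 × 9.81 = 23.54 N down at 2.05 m → arm 1.45 m, τ = 23.54 × 1.45 = 34.13 N·m counterclockwise.
Load: 65 × 9.81 = 637.6 N down at 2.8 m → arm 0.7 m, τ = 637.6 × 0.7 = 446.3 N·m counterclockwise.
Net load moment about support B = 480.4 N·m counterclockwise.
Reaction R at support A is upward at 0 m, arm 3.5 m → moment R × 3.5 clockwise.
Στ = 0 ⇒ R × 3.5 = 480.4 ⇒ R = 137 N.

R_A ≈ 137 N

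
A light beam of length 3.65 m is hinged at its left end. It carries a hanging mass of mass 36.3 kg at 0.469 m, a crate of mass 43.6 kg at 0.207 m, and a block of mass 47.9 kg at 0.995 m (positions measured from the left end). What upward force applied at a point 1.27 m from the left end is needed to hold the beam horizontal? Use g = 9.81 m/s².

F ≈ 569 N

Taking torques about the left end:
Hanging mass: 36.3 × 9.81 = 356.1 N down at 0.469 m → arm 0.469 m, τ = 356.1 × 0.469 = 167 N·m clockwise.
Crate: 43.6 × 9.81 = 427.7 N down at 0.207 m → arm 0.207 m, τ = 427.7 × 0.207 = 88.53 N·m clockwise.
Block: 47.9 × 9.81 = 469.9 N down at 0.995 m → arm 0.995 m, τ = 469.9 × 0.995 = 467.6 N·m clockwise.
Net moment of the loads = 723.1 N·m clockwise.
The upward force F acts at a point 1.27 m from the left end, arm 1.27 m, giving F × 1.27 counterclockwise.
Balancing moments: F × 1.27 = 723.1, giving F = 723.1 / 1.27 = 569 N.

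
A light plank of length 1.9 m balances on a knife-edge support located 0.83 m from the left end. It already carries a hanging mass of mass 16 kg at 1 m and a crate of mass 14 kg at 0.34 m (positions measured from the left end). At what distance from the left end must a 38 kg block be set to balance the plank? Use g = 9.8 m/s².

Choose the knife-edge support (at 0.83 m from the left end) as the axis so the support reaction has zero arm there.
Hanging mass: 16 × 9.8 = 156.8 N down at 1 m → arm 0.17 m, τ = 156.8 × 0.17 = 26.66 N·m clockwise.
Crate: 14 × 9.8 = 137.2 N down at 0.34 m → arm 0.49 m, τ = 137.2 × 0.49 = 67.23 N·m counterclockwise.
Net moment of existing loads = 40.57 N·m counterclockwise.
The block weighs 38 × 9.8 = 372.4 N and must supply an equal clockwise moment, so its lever arm about the knife-edge support is 40.57 / 372.4 = 0.109 m.
That puts it at 0.83 + 0.109 = 0.939 m from the left end.

x ≈ 0.939 m from the left end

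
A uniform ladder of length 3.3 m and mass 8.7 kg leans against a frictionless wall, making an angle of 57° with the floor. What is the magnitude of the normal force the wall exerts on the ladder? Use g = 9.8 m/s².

N_wall ≈ 27.7 N

Take moments about the foot of the ladder.
Ladder weight 8.7×9.8 = 85.26 N acts at 1.65 m along the ladder; its horizontal arm is 1.65·cos57° = 0.8987 m → τ = 76.62 N·m clockwise.
Wall normal N acts horizontally at the top; its moment arm is the height L sinθ = 3.3·sin57° = 2.768 m, counterclockwise.
Setting net torque to zero: N × 2.768 = 76.62 → N = 27.7 N.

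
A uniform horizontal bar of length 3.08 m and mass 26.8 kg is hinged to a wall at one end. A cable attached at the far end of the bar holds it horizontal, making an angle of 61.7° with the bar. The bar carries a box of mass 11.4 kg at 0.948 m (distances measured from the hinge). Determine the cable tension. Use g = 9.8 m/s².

Choose the hinge as the axis so the unknown hinge reaction has zero arm there.
Beam weight: 26.8 × 9.8 = 262.6 N down at 1.54 m → arm 1.54 m, τ = 262.6 × 1.54 = 404.4 N·m clockwise.
Box: 11.4 × 9.8 = 111.7 N down at 0.948 m → arm 0.948 m, τ = 111.7 × 0.948 = 105.9 N·m clockwise.
Total clockwise load moment = 510.3 N·m.
The cable tension T acts at 3.08 m; only its component perpendicular to the bar, T sinθ, produces torque. sin 61.7° = 0.8805.
Στ = 0 ⇒ T × 3.08 × 0.8805 = 510.3 ⇒ T = 510.3 / 2.712 = 188 N.

T ≈ 188 N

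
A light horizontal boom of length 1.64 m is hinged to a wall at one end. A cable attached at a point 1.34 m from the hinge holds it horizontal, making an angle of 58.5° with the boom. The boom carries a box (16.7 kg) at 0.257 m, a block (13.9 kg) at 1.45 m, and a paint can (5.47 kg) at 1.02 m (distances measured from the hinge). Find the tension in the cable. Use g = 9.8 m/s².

Take moments about the hinge.
Box: 16.7 × 9.8 = 163.7 N down at 0.257 m → arm 0.257 m, τ = 163.7 × 0.257 = 42.07 N·m clockwise.
Block: 13.9 × 9.8 = 136.2 N down at 1.45 m → arm 1.45 m, τ = 136.2 × 1.45 = 197.5 N·m clockwise.
Paint can: 5.47 × 9.8 = 53.61 N down at 1.02 m → arm 1.02 m, τ = 53.61 × 1.02 = 54.68 N·m clockwise.
Total clockwise load moment = 294.2 N·m.
The cable tension T acts at 1.34 m; only its component perpendicular to the boom, T sinθ, produces torque. sin 58.5° = 0.8526.
Στ = 0 ⇒ T × 1.34 × 0.8526 = 294.2 ⇒ T = 294.2 / 1.142 = 258 N.

T ≈ 258 N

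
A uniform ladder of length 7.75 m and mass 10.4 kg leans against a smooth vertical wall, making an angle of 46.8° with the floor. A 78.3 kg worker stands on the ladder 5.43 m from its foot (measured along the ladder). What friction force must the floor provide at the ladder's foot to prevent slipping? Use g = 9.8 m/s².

f ≈ 553 N

Choose the foot of the ladder as the axis so the floor normal and friction both act there and drop out.
Ladder weight 10.4×9.8 = 101.9 N acts at 3.875 m along the ladder; its horizontal arm is 3.875·cos46.8° = 2.653 m → τ = 270.3 N·m clockwise.
Worker: 78.3×9.8 = 767.3 N at 5.43 m → arm 3.717 m → τ = 2852 N·m clockwise.
Wall normal N acts horizontally at the top; its moment arm is the height L sinθ = 7.75·sin46.8° = 5.65 m, counterclockwise.
Setting net torque to zero: N × 5.65 = 3122 → N = 553 N.
ΣFx = 0: friction at the foot balances the wall's push, so f = N_wall = 553 N.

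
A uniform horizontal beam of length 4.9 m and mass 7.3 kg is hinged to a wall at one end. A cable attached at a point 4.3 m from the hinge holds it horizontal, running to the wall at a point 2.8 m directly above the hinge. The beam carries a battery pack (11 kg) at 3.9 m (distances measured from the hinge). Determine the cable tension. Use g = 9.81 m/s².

T ≈ 254 N

Take moments about the hinge.
Beam weight: 7.3 × 9.81 = 71.61 N down at 2.45 m → arm 2.45 m, τ = 71.61 × 2.45 = 175.4 N·m clockwise.
Battery pack: 11 × 9.81 = 107.9 N down at 3.9 m → arm 3.9 m, τ = 107.9 × 3.9 = 420.8 N·m clockwise.
Total clockwise load moment = 596.2 N·m.
The cable tension T acts at 4.3 m; only its component perpendicular to the beam, T sinθ, produces torque. sinθ = h/√(h²+d²) = 2.8/√(2.8²+4.3²) = 0.5457.
For rotational equilibrium, T × 4.3 × 0.5457 = 596.2, so T = 596.2 / 2.347 = 254 N.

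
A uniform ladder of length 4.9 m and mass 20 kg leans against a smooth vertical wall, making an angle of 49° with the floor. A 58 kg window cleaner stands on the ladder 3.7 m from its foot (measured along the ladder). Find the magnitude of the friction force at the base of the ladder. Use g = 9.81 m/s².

f ≈ 459 N

About the foot of the ladder:
Ladder weight 20×9.81 = 196.2 N acts at 2.45 m along the ladder; its horizontal arm is 2.45·cos49° = 1.607 m → τ = 315.3 N·m clockwise.
Window cleaner: 58×9.81 = 569 N at 3.7 m → arm 2.427 m → τ = 1381 N·m clockwise.
Wall normal N acts horizontally at the top; its moment arm is the height L sinθ = 4.9·sin49° = 3.698 m, counterclockwise.
Στ = 0 ⇒ N × 3.698 = 1696 ⇒ N = 459 N.
ΣFx = 0: friction at the foot balances the wall's push, so f = N_wall = 459 N.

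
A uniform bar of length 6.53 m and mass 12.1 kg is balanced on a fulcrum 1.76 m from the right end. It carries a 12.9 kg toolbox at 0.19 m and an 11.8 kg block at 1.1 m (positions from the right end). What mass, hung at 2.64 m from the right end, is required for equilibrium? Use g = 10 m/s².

Taking torques about the fulcrum (at 1.76 m from the right end):
Beam weight: 12.1 × 10 = 121 N down at 3.265 m → arm 1.505 m, τ = 121 × 1.505 = 182.1 N·m counterclockwise.
Toolbox: 12.9 × 10 = 129 N down at 0.19 m → arm 1.57 m, τ = 129 × 1.57 = 202.5 N·m clockwise.
Block: 11.8 × 10 = 118 N down at 1.1 m → arm 0.66 m, τ = 118 × 0.66 = 77.88 N·m clockwise.
Net moment of known loads = 98.28 N·m clockwise.
An unknown mass m at 2.64 m has arm 0.88 m; its moment is m·g·0.88 counterclockwise.
For rotational equilibrium, m × 10 × 0.88 = 98.28, so m = 98.28 / (10 × 0.88) = 11.2 kg.

m ≈ 11.2 kg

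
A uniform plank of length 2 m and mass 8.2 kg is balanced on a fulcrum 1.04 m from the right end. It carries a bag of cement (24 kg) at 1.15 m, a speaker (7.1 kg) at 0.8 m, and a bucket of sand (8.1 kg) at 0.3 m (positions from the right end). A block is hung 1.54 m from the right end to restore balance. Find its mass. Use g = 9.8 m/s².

Taking torques about the fulcrum (at 1.04 m from the right end):
Beam weight: 8.2 × 9.8 = 80.36 N down at 1 m → arm 0.04 m, τ = 80.36 × 0.04 = 3.214 N·m clockwise.
Bag of cement: 24 × 9.8 = 235.2 N down at 1.15 m → arm 0.11 m, τ = 235.2 × 0.11 = 25.87 N·m counterclockwise.
Speaker: 7.1 × 9.8 = 69.58 N down at 0.8 m → arm 0.24 m, τ = 69.58 × 0.24 = 16.7 N·m clockwise.
Bucket of sand: 8.1 × 9.8 = 79.38 N down at 0.3 m → arm 0.74 m, τ = 79.38 × 0.74 = 58.74 N·m clockwise.
Net moment of known loads = 52.78 N·m clockwise.
An unknown mass m at 1.54 m has arm 0.5 m; its moment is m·g·0.5 counterclockwise.
For rotational equilibrium, m × 9.8 × 0.5 = 52.78, so m = 52.78 / (9.8 × 0.5) = 10.8 kg.

m ≈ 10.8 kg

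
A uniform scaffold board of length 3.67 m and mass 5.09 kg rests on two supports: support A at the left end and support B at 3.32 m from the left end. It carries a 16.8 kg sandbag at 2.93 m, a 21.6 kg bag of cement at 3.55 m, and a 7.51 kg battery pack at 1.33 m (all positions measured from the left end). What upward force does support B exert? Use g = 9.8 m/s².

Sum moments about support A (its reaction then has zero moment arm).
Beam weight: 5.09 × 9.8 = 49.88 N down at 1.835 m → arm 1.835 m, τ = 49.88 × 1.835 = 91.53 N·m clockwise.
Sandbag: 16.8 × 9.8 = 164.6 N down at 2.93 m → arm 2.93 m, τ = 164.6 × 2.93 = 482.3 N·m clockwise.
Bag of cement: 21.6 × 9.8 = 211.7 N down at 3.55 m → arm 3.55 m, τ = 211.7 × 3.55 = 751.5 N·m clockwise.
Battery pack: 7.51 × 9.8 = 73.6 N down at 1.33 m → arm 1.33 m, τ = 73.6 × 1.33 = 97.89 N·m clockwise.
Net load moment about support A = 1423 N·m clockwise.
Reaction R at support B is upward at 3.32 m, arm 3.32 m → moment R × 3.32 counterclockwise.
Στ = 0 ⇒ R × 3.32 = 1423 ⇒ R = 429 N.

R_B ≈ 429 N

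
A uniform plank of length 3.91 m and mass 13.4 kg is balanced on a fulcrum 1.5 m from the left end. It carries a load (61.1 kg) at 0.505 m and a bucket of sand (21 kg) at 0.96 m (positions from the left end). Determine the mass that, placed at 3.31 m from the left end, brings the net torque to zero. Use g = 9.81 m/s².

Take moments about the fulcrum (at 1.5 m from the left end).
Beam weight: 13.4 × 9.81 = 131.5 N down at 1.955 m → arm 0.455 m, τ = 131.5 × 0.455 = 59.83 N·m clockwise.
Load: 61.1 × 9.81 = 599.4 N down at 0.505 m → arm 0.995 m, τ = 599.4 × 0.995 = 596.4 N·m counterclockwise.
Bucket of sand: 21 × 9.81 = 206 N down at 0.96 m → arm 0.54 m, τ = 206 × 0.54 = 111.2 N·m counterclockwise.
Net moment of known loads = 647.8 N·m counterclockwise.
An unknown mass m at 3.31 m has arm 1.81 m; its moment is m·g·1.81 clockwise.
Balancing moments: m × 9.81 × 1.81 = 647.8, giving m = 647.8 / (9.81 × 1.81) = 36.5 kg.

m ≈ 36.5 kg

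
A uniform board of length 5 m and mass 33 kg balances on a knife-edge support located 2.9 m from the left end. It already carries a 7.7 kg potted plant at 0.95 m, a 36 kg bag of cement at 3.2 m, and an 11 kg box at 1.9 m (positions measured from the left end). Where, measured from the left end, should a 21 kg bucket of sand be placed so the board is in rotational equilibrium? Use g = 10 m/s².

x ≈ 4.25 m from the left end

Sum moments about the knife-edge support (at 2.9 m from the left end) (the support reaction has zero arm there).
Beam weight: 33 × 10 = 330 N down at 2.5 m → arm 0.4 m, τ = 330 × 0.4 = 132 N·m counterclockwise.
Potted plant: 7.7 × 10 = 77 N down at 0.95 m → arm 1.95 m, τ = 77 × 1.95 = 150.2 N·m counterclockwise.
Bag of cement: 36 × 10 = 360 N down at 3.2 m → arm 0.3 m, τ = 360 × 0.3 = 108 N·m clockwise.
Box: 11 × 10 = 110 N down at 1.9 m → arm 1 m, τ = 110 × 1 = 110 N·m counterclockwise.
Net moment of existing loads = 284.2 N·m counterclockwise.
The bucket of sand weighs 21 × 10 = 210 N and must supply an equal clockwise moment, so its lever arm about the knife-edge support is 284.2 / 210 = 1.35 m.
That puts it at 2.9 + 1.35 = 4.25 m from the left end.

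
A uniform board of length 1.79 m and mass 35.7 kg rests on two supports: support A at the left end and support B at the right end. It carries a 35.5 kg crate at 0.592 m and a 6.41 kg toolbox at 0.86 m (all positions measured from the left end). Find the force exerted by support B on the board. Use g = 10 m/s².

R_B ≈ 327 N

About support A:
Beam weight: 35.7 × 10 = 357 N down at 0.895 m → arm 0.895 m, τ = 357 × 0.895 = 319.5 N·m clockwise.
Crate: 35.5 × 10 = 355 N down at 0.592 m → arm 0.592 m, τ = 355 × 0.592 = 210.2 N·m clockwise.
Toolbox: 6.41 × 10 = 64.1 N down at 0.86 m → arm 0.86 m, τ = 64.1 × 0.86 = 55.13 N·m clockwise.
Net load moment about support A = 584.8 N·m clockwise.
Reaction R at support B is upward at 1.79 m, arm 1.79 m → moment R × 1.79 counterclockwise.
Στ = 0 ⇒ R × 1.79 = 584.8 ⇒ R = 327 N.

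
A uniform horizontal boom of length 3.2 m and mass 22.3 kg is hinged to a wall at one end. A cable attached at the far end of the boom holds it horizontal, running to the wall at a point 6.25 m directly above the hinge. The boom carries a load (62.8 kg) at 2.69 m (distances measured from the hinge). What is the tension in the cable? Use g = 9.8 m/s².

T ≈ 704 N

Taking torques about the hinge:
Beam weight: 22.3 × 9.8 = 218.5 N down at 1.6 m → arm 1.6 m, τ = 218.5 × 1.6 = 349.6 N·m clockwise.
Load: 62.8 × 9.8 = 615.4 N down at 2.69 m → arm 2.69 m, τ = 615.4 × 2.69 = 1655 N·m clockwise.
Total clockwise load moment = 2005 N·m.
The cable tension T acts at 3.2 m; only its component perpendicular to the boom, T sinθ, produces torque. sinθ = h/√(h²+d²) = 6.25/√(6.25²+3.2²) = 0.8901.
For rotational equilibrium, T × 3.2 × 0.8901 = 2005, so T = 2005 / 2.848 = 704 N.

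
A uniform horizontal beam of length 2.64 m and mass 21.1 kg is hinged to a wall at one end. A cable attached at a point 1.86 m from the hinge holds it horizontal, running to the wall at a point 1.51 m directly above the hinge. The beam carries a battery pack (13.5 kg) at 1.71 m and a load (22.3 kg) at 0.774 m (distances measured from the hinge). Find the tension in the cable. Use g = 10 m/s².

T ≈ 582 N

About the hinge:
Beam weight: 21.1 × 10 = 211 N down at 1.32 m → arm 1.32 m, τ = 211 × 1.32 = 278.5 N·m clockwise.
Battery pack: 13.5 × 10 = 135 N down at 1.71 m → arm 1.71 m, τ = 135 × 1.71 = 230.8 N·m clockwise.
Load: 22.3 × 10 = 223 N down at 0.774 m → arm 0.774 m, τ = 223 × 0.774 = 172.6 N·m clockwise.
Total clockwise load moment = 681.9 N·m.
The cable tension T acts at 1.86 m; only its component perpendicular to the beam, T sinθ, produces torque. sinθ = h/√(h²+d²) = 1.51/√(1.51²+1.86²) = 0.6303.
Στ = 0 ⇒ T × 1.86 × 0.6303 = 681.9 ⇒ T = 681.9 / 1.172 = 582 N.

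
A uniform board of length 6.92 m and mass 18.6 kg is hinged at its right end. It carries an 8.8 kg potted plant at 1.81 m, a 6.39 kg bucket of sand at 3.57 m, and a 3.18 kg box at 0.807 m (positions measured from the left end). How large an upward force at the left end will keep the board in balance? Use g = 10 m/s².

Take moments about the right end.
Beam weight: 18.6 × 10 = 186 N down at 3.46 m → arm 3.46 m, τ = 186 × 3.46 = 643.6 N·m counterclockwise.
Potted plant: 8.8 × 10 = 88 N down at 1.81 m → arm 5.11 m, τ = 88 × 5.11 = 449.7 N·m counterclockwise.
Bucket of sand: 6.39 × 10 = 63.9 N down at 3.57 m → arm 3.35 m, τ = 63.9 × 3.35 = 214.1 N·m counterclockwise.
Box: 3.18 × 10 = 31.8 N down at 0.807 m → arm 6.113 m, τ = 31.8 × 6.113 = 194.4 N·m counterclockwise.
Net moment of the loads = 1502 N·m counterclockwise.
The upward force F acts at the left end, arm 6.92 m, giving F × 6.92 clockwise.
Στ = 0 ⇒ F × 6.92 = 1502 ⇒ F = 1502 / 6.92 = 217 N.

F ≈ 217 N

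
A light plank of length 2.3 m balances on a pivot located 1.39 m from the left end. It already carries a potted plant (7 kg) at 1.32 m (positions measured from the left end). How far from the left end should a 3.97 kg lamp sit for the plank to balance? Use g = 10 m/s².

x ≈ 1.51 m from the left end

Take moments about the pivot (at 1.39 m from the left end).
Potted plant: 7 × 10 = 70 N down at 1.32 m → arm 0.07 m, τ = 70 × 0.07 = 4.9 N·m counterclockwise.
Net moment of existing loads = 4.9 N·m counterclockwise.
The lamp weighs 3.97 × 10 = 39.7 N and must supply an equal clockwise moment, so its lever arm about the pivot is 4.9 / 39.7 = 0.123 m.
That puts it at 1.39 + 0.123 = 1.51 m from the left end.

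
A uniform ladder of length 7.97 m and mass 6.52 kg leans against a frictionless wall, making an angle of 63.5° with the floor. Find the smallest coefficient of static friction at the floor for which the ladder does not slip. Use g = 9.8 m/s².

μ_min ≈ 0.249

Take moments about the foot of the ladder.
Ladder weight 6.52×9.8 = 63.9 N acts at 3.985 m along the ladder; its horizontal arm is 3.985·cos63.5° = 1.778 m → τ = 113.6 N·m clockwise.
Wall normal N acts horizontally at the top; its moment arm is the height L sinθ = 7.97·sin63.5° = 7.133 m, counterclockwise.
For rotational equilibrium, N × 7.133 = 113.6, so N = 15.93 N.
ΣFx = 0 ⇒ f = N_wall = 15.93 N. ΣFy = 0 ⇒ N_floor = 63.9 N.
μ_min = f / N_floor = 15.93 / 63.9 = 0.249.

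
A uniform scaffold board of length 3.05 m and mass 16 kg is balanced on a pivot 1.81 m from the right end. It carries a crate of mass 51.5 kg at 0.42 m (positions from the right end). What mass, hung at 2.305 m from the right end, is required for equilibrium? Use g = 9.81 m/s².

Take moments about the pivot (at 1.81 m from the right end).
Beam weight: 16 × 9.81 = 157 N down at 1.525 m → arm 0.285 m, τ = 157 × 0.285 = 44.74 N·m clockwise.
Crate: 51.5 × 9.81 = 505.2 N down at 0.42 m → arm 1.39 m, τ = 505.2 × 1.39 = 702.2 N·m clockwise.
Net moment of known loads = 746.9 N·m clockwise.
An unknown mass m at 2.305 m has arm 0.495 m; its moment is m·g·0.495 counterclockwise.
Setting net torque to zero: m × 9.81 × 0.495 = 746.9 → m = 746.9 / (9.81 × 0.495) = 154 kg.

m ≈ 154 kg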